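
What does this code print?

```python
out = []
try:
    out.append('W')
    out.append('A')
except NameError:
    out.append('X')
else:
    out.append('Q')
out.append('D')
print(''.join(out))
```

Execution trace: 'W' (try body) → 'A' (try body, no exception) → 'Q' (else) → 'D' (after the try/except). Output: WAQD

Answer: WAQD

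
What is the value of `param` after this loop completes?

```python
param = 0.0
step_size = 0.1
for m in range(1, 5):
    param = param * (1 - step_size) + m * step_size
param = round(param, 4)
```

Moving average with lr=0.1
`param` takes the values: 0.0 → 0.1 → 0.29 → 0.561 → 0.9049

Answer: 0.9049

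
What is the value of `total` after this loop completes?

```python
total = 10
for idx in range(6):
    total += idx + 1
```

Start at 10, add 1 to 6 = 31
`total` takes the values: 10 → 11 → 13 → 16 → 20 → 25 → 31

Answer: 31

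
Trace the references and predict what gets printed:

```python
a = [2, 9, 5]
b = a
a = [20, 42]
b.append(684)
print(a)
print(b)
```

Key concept: rebinding vs mutation: a is rebound to a new list, b still points at the original.
Step by step:
`a = [2, 9, 5]` → a = [2, 9, 5]
`b = a` → b = [2, 9, 5] (same object as a)
`a = [20, 42]` → a = [20, 42]
`b.append(684)` → b = [2, 9, 5, 684]
`print(a)` → prints [20, 42]
`print(b)` → prints [2, 9, 5, 684]

Answer:
[20, 42]
[2, 9, 5, 684]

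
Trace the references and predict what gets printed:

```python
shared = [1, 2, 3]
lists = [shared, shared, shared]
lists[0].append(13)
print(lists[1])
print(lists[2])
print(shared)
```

Key concept: list of same reference.
Step by step:
`shared = [1, 2, 3]` → shared = [1, 2, 3]
`lists = [shared, shared, shared]` → lists = [[1, 2, 3], [1, 2, 3], [1, 2, 3]]
`lists[0].append(13)` → shared = [1, 2, 3, 13]; lists = [[1, 2, 3, 13], [1, 2, 3, 13], [1, 2, 3, 13]]
`print(lists[1])` → prints [1, 2, 3, 13]
`print(lists[2])` → prints [1, 2, 3, 13]
`print(shared)` → prints [1, 2, 3, 13]

Answer:
[1, 2, 3, 13]
[1, 2, 3, 13]
[1, 2, 3, 13]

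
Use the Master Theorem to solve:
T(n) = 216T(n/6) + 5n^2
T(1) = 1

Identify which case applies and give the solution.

a=216, b=6, f(n)=5n^2. log_6(216) = 3. Since c=2 < 3, Case 1 applies: T(n) = Θ(n^log_b(a)) = O(n^3).

Answer: O(n^3) - Case 1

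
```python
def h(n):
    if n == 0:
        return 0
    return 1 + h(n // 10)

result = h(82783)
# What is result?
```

Count of digits of 82783: 5

Answer: 5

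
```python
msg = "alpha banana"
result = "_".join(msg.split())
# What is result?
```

Trace:
`msg = "alpha banana"` → msg = 'alpha banana'
`result = "_".join(msg.split())` → result = 'alpha_banana'
So result = 'alpha_banana'

Answer: 'alpha_banana'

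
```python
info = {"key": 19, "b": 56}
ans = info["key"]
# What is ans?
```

Trace:
`info = {"key": 19, "b": 56}` → info = {'key': 19, 'b': 56}
`ans = info["key"]` → ans = 19
So ans = 19

Answer: 19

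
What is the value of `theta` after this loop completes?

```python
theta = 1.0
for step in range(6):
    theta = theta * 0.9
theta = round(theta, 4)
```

Exponential decay: 1.0 * 0.9^6
`theta` takes the values: 1.0 → 0.9 → 0.81 → 0.729 → 0.6561 → 0.59049 → 0.531441 → 0.5314

Answer: 0.5314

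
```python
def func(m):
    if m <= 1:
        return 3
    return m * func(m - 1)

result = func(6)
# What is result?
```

func(6) = 6 * 5 * 4 * 3 * 2 * 3 = 2160

Answer: 2160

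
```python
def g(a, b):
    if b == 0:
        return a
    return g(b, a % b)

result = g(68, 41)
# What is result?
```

g(68, 41) -> g(41, 27) -> g(27, 14) -> g(14, 13) -> g(13, 1) -> g(1, 0) -> 1

Answer: 1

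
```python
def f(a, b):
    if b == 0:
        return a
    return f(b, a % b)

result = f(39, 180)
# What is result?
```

f(39, 180) -> f(180, 39) -> f(39, 24) -> f(24, 15) -> f(15, 9) -> f(9, 6) -> f(6, 3) -> f(3, 0) -> 3

Answer: 3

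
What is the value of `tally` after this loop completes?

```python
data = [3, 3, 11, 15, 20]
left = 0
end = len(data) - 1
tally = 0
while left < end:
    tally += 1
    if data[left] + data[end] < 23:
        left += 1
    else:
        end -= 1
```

Steps to find pair summing to 23
`tally` takes the values: 0 → 1 → 2 → 3 → 4

Answer: 4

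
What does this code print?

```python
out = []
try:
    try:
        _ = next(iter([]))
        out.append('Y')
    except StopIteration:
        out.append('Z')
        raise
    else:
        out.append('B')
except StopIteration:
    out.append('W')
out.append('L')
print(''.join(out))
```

Execution trace: 'Z' (inner except StopIteration) → 'W' (outer except StopIteration) → 'L' (after the try/except). Output: ZWL

Answer: ZWL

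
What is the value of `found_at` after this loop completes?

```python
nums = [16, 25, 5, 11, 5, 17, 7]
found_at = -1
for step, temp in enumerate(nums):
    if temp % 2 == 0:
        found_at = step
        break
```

First even number index in [16, 25, 5, 11, 5, 17, 7]
`found_at` takes the values: -1 → 0

Answer: 0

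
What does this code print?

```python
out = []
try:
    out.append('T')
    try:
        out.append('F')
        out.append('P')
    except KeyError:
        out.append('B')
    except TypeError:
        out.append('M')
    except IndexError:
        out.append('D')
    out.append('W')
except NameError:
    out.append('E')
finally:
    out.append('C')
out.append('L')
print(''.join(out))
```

Execution trace: 'T' (try body) → 'F' (inner try body) → 'P' (inner try body, no exception) → 'W' (try body, no exception) → 'C' (finally) → 'L' (after the try/except). Output: TFPWCL

Answer: TFPWCL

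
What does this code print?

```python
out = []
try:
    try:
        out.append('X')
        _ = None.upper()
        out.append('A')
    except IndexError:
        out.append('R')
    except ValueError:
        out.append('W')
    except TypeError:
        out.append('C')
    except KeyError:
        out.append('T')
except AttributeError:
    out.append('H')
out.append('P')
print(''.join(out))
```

Execution trace: 'X' (try body) → 'H' (outer except AttributeError) → 'P' (after the try/except). Output: XHP

Answer: XHP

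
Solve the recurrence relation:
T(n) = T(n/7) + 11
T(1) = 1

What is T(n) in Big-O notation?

Each step divides n by 7 and adds 11. After log_7(n) steps we reach T(1)=1. So T(n) = 11·log_7(n) + 1 = O(log n).

Answer: O(log n)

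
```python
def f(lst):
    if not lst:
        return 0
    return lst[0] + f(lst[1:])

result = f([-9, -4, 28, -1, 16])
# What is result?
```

(-9) + (-4) + 28 + (-1) + 16 + 0 = 30

Answer: 30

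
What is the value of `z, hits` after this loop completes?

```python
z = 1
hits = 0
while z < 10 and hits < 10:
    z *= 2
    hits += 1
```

Double until >= 10 or 10 iterations
`z, hits` takes the values: (1, 0) → (2, 0) → (2, 1) → (4, 1) → (4, 2) → (8, 2) → (8, 3) → (16, 3) → (16, 4)

Answer: 16, 4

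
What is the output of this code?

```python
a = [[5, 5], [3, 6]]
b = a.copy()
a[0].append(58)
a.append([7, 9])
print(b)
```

Key concept: shallow copy with nested lists.
Step by step:
`a = [[5, 5], [3, 6]]` → a = [[5, 5], [3, 6]]
`b = a.copy()` → b = [[5, 5], [3, 6]]
`a[0].append(58)` → a = [[5, 5, 58], [3, 6]]; b = [[5, 5, 58], [3, 6]]
`a.append([7, 9])` → a = [[5, 5, 58], [3, 6], [7, 9]]
`print(b)` → prints [[5, 5, 58], [3, 6]]

Answer: [[5, 5, 58], [3, 6]]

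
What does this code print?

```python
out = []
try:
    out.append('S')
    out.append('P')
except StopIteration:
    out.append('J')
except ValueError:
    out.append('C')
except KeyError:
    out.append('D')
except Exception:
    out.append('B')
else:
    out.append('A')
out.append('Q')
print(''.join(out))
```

Execution trace: 'S' (try body) → 'P' (try body, no exception) → 'A' (else) → 'Q' (after the try/except). Output: SPAQ

Answer: SPAQ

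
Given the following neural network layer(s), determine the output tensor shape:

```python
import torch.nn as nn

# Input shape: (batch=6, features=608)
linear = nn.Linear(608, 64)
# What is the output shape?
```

Input: (6, 608) -> Output: (6, 64)

Answer: (6, 64)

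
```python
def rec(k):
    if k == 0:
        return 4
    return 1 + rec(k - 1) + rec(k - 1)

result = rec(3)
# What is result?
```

rec(k) = 1 + 2·rec(k-1), rec(0)=4. Closed form: (4+1)·2^3 - 1 = 39.

Answer: 39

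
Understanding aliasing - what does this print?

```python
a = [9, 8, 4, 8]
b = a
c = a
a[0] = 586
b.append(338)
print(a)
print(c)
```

Key concept: multiple aliases.
Step by step:
`a = [9, 8, 4, 8]` → a = [9, 8, 4, 8]
`b = a` → b = [9, 8, 4, 8] (same object as a)
`c = a` → c = [9, 8, 4, 8] (same object as a, b)
`a[0] = 586` → a = [586, 8, 4, 8] (same object as b, c); b = [586, 8, 4, 8] (same object as a, c); c = [586, 8, 4, 8] (same object as a, b)
`b.append(338)` → a = [586, 8, 4, 8, 338] (same object as b, c); b = [586, 8, 4, 8, 338] (same object as a, c); c = [586, 8, 4, 8, 338] (same object as a, b)
`print(a)` → prints [586, 8, 4, 8, 338]
`print(c)` → prints [586, 8, 4, 8, 338]

Answer:
[586, 8, 4, 8, 338]
[586, 8, 4, 8, 338]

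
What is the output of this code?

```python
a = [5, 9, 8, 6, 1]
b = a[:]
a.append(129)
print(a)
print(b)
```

Key concept: slice [:] creates copy.
Step by step:
`a = [5, 9, 8, 6, 1]` → a = [5, 9, 8, 6, 1]
`b = a[:]` → b = [5, 9, 8, 6, 1]
`a.append(129)` → a = [5, 9, 8, 6, 1, 129]
`print(a)` → prints [5, 9, 8, 6, 1, 129]
`print(b)` → prints [5, 9, 8, 6, 1]

Answer:
[5, 9, 8, 6, 1, 129]
[5, 9, 8, 6, 1]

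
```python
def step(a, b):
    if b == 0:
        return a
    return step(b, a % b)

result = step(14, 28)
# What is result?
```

step(14, 28) -> step(28, 14) -> step(14, 0) -> 14

Answer: 14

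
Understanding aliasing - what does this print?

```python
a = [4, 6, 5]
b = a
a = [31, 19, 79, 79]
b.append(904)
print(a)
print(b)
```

Key concept: rebinding vs mutation: a is rebound to a new list, b still points at the original.
Step by step:
`a = [4, 6, 5]` → a = [4, 6, 5]
`b = a` → b = [4, 6, 5] (same object as a)
`a = [31, 19, 79, 79]` → a = [31, 19, 79, 79]
`b.append(904)` → b = [4, 6, 5, 904]
`print(a)` → prints [31, 19, 79, 79]
`print(b)` → prints [4, 6, 5, 904]

Answer:
[31, 19, 79, 79]
[4, 6, 5, 904]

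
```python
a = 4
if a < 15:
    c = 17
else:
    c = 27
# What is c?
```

Trace:
`a = 4` → a = 4
`if a < 15: ...` → a < 15 is True → c = 17
So c = 17

Answer: 17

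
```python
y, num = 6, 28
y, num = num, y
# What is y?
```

Trace:
`y, num = 6, 28` → y = 6; num = 28
`y, num = num, y` → y = 28; num = 6
So y = 28

Answer: 28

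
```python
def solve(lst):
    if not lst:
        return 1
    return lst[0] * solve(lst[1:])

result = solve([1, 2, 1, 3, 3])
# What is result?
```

Product over [1, 2, 1, 3, 3] = 1 * 2 * 1 * 3 * 3 = 18

Answer: 18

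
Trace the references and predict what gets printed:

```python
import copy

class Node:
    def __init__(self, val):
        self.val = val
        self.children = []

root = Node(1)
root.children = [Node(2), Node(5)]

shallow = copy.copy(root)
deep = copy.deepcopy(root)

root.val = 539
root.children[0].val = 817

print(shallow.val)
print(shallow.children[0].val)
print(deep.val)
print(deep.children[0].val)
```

Key concept: deep copy with custom objects.
Step by step:
`root = Node(1)` → root = Node(val=1, children=[])
`root.children = [Node(2), Node(5)]` → root = Node(val=1, children=[Node(val=2, children=[]), Node(val=5, children=[])])
`shallow = copy.copy(root)` → shallow = Node(val=1, children=[Node(val=2, children=[]), Node(val=5, children=[])])
`deep = copy.deepcopy(root)` → deep = Node(val=1, children=[Node(val=2, children=[]), Node(val=5, children=[])])
`root.val = 539` → root = Node(val=539, children=[Node(val=2, children=[]), Node(val=5, children=[])])
`root.children[0].val = 817` → root = Node(val=539, children=[Node(val=817, children=[]), Node(val=5, children=[])]); shallow = Node(val=1, children=[Node(val=817, children=[]), Node(val=5, children=[])])
`print(shallow.val)` → prints 1
`print(shallow.children[0].val)` → prints 817
`print(deep.val)` → prints 1
`print(deep.children[0].val)` → prints 2

Answer:
1
817
1
2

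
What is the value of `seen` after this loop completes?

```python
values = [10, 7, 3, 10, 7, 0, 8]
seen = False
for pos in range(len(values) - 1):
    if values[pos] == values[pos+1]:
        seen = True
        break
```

Check consecutive duplicates in [10, 7, 3, 10, 7, 0, 8]
`seen` takes the values: False

Answer: False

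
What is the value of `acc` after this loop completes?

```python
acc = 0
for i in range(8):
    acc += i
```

Sum of 0 to 7 = 28
`acc` takes the values: 0 → 1 → 3 → 6 → 10 → 15 → 21 → 28

Answer: 28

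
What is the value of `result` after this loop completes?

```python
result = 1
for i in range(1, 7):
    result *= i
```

6! = 720
`result` takes the values: 1 → 2 → 6 → 24 → 120 → 720

Answer: 720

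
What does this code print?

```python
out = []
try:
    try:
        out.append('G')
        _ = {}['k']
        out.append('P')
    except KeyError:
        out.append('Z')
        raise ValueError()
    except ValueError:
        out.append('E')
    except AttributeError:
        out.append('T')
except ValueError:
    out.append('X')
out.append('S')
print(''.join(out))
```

Execution trace: 'G' (inner try body) → 'Z' (inner except KeyError) → 'X' (outer except ValueError) → 'S' (after the try/except). Output: GZXS

Answer: GZXS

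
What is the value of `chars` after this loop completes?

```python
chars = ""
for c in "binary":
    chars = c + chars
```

Reverse 'binary'
`chars` takes the values: "" → "b" → "ib" → "nib" → "anib" → "ranib" → "yranib"

Answer: "yranib"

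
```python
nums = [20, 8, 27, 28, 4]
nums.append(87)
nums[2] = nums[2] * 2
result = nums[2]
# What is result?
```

Trace:
`nums = [20, 8, 27, 28, 4]` → nums = [20, 8, 27, 28, 4]
`nums.append(87)` → nums = [20, 8, 27, 28, 4, 87]
`nums[2] = nums[2] * 2` → nums = [20, 8, 54, 28, 4, 87]
`result = nums[2]` → result = 54
So result = 54

Answer: 54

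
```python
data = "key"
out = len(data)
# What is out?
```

Trace:
`data = "key"` → data = 'key'
`out = len(data)` → out = 3
So out = 3

Answer: 3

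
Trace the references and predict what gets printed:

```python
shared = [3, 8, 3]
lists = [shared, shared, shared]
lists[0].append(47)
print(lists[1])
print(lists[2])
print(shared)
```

Key concept: list of same reference.
Step by step:
`shared = [3, 8, 3]` → shared = [3, 8, 3]
`lists = [shared, shared, shared]` → lists = [[3, 8, 3], [3, 8, 3], [3, 8, 3]]
`lists[0].append(47)` → shared = [3, 8, 3, 47]; lists = [[3, 8, 3, 47], [3, 8, 3, 47], [3, 8, 3, 47]]
`print(lists[1])` → prints [3, 8, 3, 47]
`print(lists[2])` → prints [3, 8, 3, 47]
`print(shared)` → prints [3, 8, 3, 47]

Answer:
[3, 8, 3, 47]
[3, 8, 3, 47]
[3, 8, 3, 47]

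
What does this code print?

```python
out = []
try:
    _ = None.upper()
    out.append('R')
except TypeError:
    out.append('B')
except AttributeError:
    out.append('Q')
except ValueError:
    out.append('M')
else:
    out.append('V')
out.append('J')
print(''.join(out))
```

Execution trace: 'Q' (except AttributeError) → 'J' (after the try/except). Output: QJ

Answer: QJ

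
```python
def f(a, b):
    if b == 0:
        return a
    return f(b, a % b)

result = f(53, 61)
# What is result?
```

f(53, 61) -> f(61, 53) -> f(53, 8) -> f(8, 5) -> f(5, 3) -> f(3, 2) -> f(2, 1) -> f(1, 0) -> 1

Answer: 1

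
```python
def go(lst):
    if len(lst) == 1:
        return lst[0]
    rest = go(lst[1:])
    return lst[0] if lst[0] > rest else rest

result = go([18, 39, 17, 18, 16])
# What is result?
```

Recursive max over [18, 39, 17, 18, 16] = 39

Answer: 39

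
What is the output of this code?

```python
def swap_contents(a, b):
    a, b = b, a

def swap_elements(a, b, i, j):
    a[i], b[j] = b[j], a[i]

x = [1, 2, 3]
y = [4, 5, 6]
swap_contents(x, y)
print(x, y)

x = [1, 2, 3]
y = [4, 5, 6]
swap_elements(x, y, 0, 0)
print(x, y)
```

Key concept: parameter rebinding vs mutation.
Step by step:
`x = [1, 2, 3]` → x = [1, 2, 3]
`y = [4, 5, 6]` → y = [4, 5, 6]
`swap_contents(x, y)` → no visible change to tracked variables
`print(x, y)` → prints [1, 2, 3] [4, 5, 6]
`x = [1, 2, 3]` → x = [1, 2, 3]
`y = [4, 5, 6]` → y = [4, 5, 6]
`swap_elements(x, y, 0, 0)` → x = [4, 2, 3]; y = [1, 5, 6]
`print(x, y)` → prints [4, 2, 3] [1, 5, 6]

Answer:
[1, 2, 3] [4, 5, 6]
[4, 2, 3] [1, 5, 6]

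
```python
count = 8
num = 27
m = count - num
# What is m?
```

Trace:
`count = 8` → count = 8
`num = 27` → num = 27
`m = count - num` → m = -19
So m = -19

Answer: -19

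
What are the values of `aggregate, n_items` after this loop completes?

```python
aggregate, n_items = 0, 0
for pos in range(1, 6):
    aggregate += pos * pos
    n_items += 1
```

Sum of squares and count
`aggregate, n_items` takes the values: (0, 0) → (1, 0) → (1, 1) → (5, 1) → (5, 2) → (14, 2) → (14, 3) → (30, 3) → (30, 4) → (55, 4) → (55, 5)

Answer: 55, 5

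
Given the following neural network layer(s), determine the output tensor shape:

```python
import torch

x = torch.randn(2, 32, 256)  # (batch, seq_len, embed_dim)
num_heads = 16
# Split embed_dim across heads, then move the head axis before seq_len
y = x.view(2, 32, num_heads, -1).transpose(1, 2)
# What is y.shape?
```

Input: (2, 32, 256) -> head_dim = 256 // 16 = 16; after view: (2, 32, 16, 16) -> after transpose(1, 2): (2, 16, 32, 16) -> Output: (2, 16, 32, 16)

Answer: (2, 16, 32, 16)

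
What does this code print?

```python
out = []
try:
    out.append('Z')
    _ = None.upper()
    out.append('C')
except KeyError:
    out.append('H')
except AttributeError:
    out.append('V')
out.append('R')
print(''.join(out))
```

Execution trace: 'Z' (try body) → 'V' (except AttributeError) → 'R' (after the try/except). Output: ZVR

Answer: ZVR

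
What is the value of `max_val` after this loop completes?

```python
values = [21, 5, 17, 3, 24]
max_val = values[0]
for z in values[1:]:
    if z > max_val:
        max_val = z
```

Maximum of [21, 5, 17, 3, 24]
`max_val` takes the values: 21 → 24

Answer: 24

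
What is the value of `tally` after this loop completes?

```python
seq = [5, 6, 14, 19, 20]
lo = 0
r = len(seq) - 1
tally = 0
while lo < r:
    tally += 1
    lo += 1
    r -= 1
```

Iterations until pointers meet (list length 5)
`tally` takes the values: 0 → 1 → 2

Answer: 2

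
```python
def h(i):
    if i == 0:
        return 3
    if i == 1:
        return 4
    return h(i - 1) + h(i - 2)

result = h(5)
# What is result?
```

Build up from base cases: h(0)=3, h(1)=4, h(2)=7, h(3)=11, h(4)=18, h(5)=29

Answer: 29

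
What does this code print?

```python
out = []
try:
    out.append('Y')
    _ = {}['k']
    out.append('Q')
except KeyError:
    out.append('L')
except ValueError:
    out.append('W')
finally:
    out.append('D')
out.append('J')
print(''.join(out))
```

Execution trace: 'Y' (try body) → 'L' (except KeyError) → 'D' (finally) → 'J' (after the try/except). Output: YLDJ

Answer: YLDJ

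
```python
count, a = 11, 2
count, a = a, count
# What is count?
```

Trace:
`count, a = 11, 2` → count = 11; a = 2
`count, a = a, count` → count = 2; a = 11
So count = 2

Answer: 2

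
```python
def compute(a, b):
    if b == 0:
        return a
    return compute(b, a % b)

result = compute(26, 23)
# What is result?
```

compute(26, 23) -> compute(23, 3) -> compute(3, 2) -> compute(2, 1) -> compute(1, 0) -> 1

Answer: 1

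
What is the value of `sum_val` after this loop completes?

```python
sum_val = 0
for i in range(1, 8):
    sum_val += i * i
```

Sum of squares 1² to 7² = 140
`sum_val` takes the values: 0 → 1 → 5 → 14 → 30 → 55 → 91 → 140

Answer: 140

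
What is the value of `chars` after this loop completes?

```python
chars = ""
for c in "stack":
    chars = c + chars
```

Reverse 'stack'
`chars` takes the values: "" → "s" → "ts" → "ats" → "cats" → "kcats"

Answer: "kcats"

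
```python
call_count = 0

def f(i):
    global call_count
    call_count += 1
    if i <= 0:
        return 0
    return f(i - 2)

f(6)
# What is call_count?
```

Linear recursion stepping by 2: 4 calls from i=6 down to ≤0.

Answer: 4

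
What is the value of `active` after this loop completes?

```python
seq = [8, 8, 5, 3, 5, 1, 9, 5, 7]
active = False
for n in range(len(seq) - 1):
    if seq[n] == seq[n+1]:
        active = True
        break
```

Check consecutive duplicates in [8, 8, 5, 3, 5, 1, 9, 5, 7]
`active` takes the values: False → True

Answer: True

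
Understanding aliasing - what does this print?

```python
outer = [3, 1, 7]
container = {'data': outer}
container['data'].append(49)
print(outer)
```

Key concept: dict holds reference to list.
Step by step:
`outer = [3, 1, 7]` → outer = [3, 1, 7]
`container = {'data': outer}` → container = {'data': [3, 1, 7]}
`container['data'].append(49)` → outer = [3, 1, 7, 49]; container = {'data': [3, 1, 7, 49]}
`print(outer)` → prints [3, 1, 7, 49]

Answer: [3, 1, 7, 49]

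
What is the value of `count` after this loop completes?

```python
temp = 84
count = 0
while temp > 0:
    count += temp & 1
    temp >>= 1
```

Count set bits in 84 (binary: 0b1010100)
`count` takes the values: 0 → 1 → 2 → 3

Answer: 3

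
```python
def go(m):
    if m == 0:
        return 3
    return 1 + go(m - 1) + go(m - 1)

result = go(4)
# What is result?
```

go(m) = 1 + 2·go(m-1), go(0)=3. Closed form: (3+1)·2^4 - 1 = 63.

Answer: 63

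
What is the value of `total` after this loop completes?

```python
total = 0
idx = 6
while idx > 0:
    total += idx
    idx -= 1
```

Sum 6 down to 1
`total` takes the values: 0 → 6 → 11 → 15 → 18 → 20 → 21

Answer: 21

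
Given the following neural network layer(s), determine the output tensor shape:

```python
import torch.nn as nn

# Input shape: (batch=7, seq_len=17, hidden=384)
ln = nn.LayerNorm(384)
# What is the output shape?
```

Input: (7, 17, 384) -> Output: (7, 17, 384)

Answer: (7, 17, 384)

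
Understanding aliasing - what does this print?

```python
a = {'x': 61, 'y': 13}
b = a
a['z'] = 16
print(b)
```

Key concept: dict aliasing.
Step by step:
`a = {'x': 61, 'y': 13}` → a = {'x': 61, 'y': 13}
`b = a` → b = {'x': 61, 'y': 13} (same object as a)
`a['z'] = 16` → a = {'x': 61, 'y': 13, 'z': 16} (same object as b); b = {'x': 61, 'y': 13, 'z': 16} (same object as a)
`print(b)` → prints {'x': 61, 'y': 13, 'z': 16}

Answer: {'x': 61, 'y': 13, 'z': 16}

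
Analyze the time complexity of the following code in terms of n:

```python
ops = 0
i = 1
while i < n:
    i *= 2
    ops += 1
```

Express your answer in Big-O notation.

Each loop level contributes: log n. Multiplying the contributions gives O(log n).

Answer: O(log n)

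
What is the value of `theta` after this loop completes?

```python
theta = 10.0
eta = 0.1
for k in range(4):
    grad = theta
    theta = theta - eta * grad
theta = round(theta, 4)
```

Gradient descent: w = 10.0 * (1 - 0.1)^4
`theta` takes the values: 10.0 → 9.0 → 8.1 → 7.29 → 6.561

Answer: 6.561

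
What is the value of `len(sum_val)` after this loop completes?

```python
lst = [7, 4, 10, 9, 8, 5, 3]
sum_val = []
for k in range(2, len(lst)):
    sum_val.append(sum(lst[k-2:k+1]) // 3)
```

Number of 3-element averages
`sum_val` takes the values: [] → [7] → [7, 7] → [7, 7, 9] → [7, 7, 9, 7] → [7, 7, 9, 7, 5]
So `len(sum_val)` = 5

Answer: 5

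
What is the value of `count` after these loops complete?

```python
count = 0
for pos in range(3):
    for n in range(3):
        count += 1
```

3 * 3 = 9
`count` takes the values: 0 → 1 → 2 → 3 → 4 → 5 → 6 → 7 → 8 → 9

Answer: 9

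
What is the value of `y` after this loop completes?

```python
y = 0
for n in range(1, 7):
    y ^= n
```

XOR of 1 to 6
`y` takes the values: 0 → 1 → 3 → 0 → 4 → 1 → 7

Answer: 7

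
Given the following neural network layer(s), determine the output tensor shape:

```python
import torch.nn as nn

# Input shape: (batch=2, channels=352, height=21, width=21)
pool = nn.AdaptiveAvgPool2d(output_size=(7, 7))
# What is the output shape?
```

Input: (2, 352, 21, 21) -> Output: (2, 352, 7, 7)

Answer: (2, 352, 7, 7)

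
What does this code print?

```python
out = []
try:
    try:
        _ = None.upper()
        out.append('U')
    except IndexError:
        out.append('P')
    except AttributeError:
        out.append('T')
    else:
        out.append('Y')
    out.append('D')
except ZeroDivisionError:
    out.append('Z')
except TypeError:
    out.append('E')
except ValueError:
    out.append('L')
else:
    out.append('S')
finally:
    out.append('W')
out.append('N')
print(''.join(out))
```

Execution trace: 'T' (inner except AttributeError) → 'D' (try body, no exception) → 'S' (else) → 'W' (finally) → 'N' (after the try/except). Output: TDSWN

Answer: TDSWN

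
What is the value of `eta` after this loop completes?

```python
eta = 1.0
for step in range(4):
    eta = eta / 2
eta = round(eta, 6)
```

Halving LR 4 times: 1 / 2^4
`eta` takes the values: 1.0 → 0.5 → 0.25 → 0.125 → 0.0625

Answer: 0.0625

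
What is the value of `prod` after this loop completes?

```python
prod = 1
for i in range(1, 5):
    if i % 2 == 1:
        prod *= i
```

Product of odd numbers 1 to 4
`prod` takes the values: 1 → 3

Answer: 3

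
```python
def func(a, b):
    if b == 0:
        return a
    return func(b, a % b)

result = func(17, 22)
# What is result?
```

func(17, 22) -> func(22, 17) -> func(17, 5) -> func(5, 2) -> func(2, 1) -> func(1, 0) -> 1

Answer: 1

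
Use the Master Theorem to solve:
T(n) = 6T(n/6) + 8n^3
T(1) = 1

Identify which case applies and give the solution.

a=6, b=6, f(n)=8n^3. log_6(6) = 1. Since c=3 > 1 and the regularity condition holds (6(n/6)^3 = (6/6^3)n^3 with 6/6^3 < 1), Case 3 applies: T(n) = Θ(f(n)) = O(n^3).

Answer: O(n^3) - Case 3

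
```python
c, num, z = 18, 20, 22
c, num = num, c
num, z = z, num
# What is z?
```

Trace:
`c, num, z = 18, 20, 22` → c = 18; num = 20; z = 22
`c, num = num, c` → c = 20; num = 18
`num, z = z, num` → num = 22; z = 18
So z = 18

Answer: 18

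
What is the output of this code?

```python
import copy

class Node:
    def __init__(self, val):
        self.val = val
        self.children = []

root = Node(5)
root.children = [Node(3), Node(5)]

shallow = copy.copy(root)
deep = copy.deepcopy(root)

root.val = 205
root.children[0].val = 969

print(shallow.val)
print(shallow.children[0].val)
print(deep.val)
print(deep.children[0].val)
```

Key concept: deep copy with custom objects.
Step by step:
`root = Node(5)` → root = Node(val=5, children=[])
`root.children = [Node(3), Node(5)]` → root = Node(val=5, children=[Node(val=3, children=[]), Node(val=5, children=[])])
`shallow = copy.copy(root)` → shallow = Node(val=5, children=[Node(val=3, children=[]), Node(val=5, children=[])])
`deep = copy.deepcopy(root)` → deep = Node(val=5, children=[Node(val=3, children=[]), Node(val=5, children=[])])
`root.val = 205` → root = Node(val=205, children=[Node(val=3, children=[]), Node(val=5, children=[])])
`root.children[0].val = 969` → root = Node(val=205, children=[Node(val=969, children=[]), Node(val=5, children=[])]); shallow = Node(val=5, children=[Node(val=969, children=[]), Node(val=5, children=[])])
`print(shallow.val)` → prints 5
`print(shallow.children[0].val)` → prints 969
`print(deep.val)` → prints 5
`print(deep.children[0].val)` → prints 3

Answer:
5
969
5
3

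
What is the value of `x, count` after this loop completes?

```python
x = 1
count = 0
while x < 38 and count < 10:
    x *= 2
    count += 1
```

Double until >= 38 or 10 iterations
`x, count` takes the values: (1, 0) → (2, 0) → (2, 1) → (4, 1) → (4, 2) → (8, 2) → (8, 3) → (16, 3) → (16, 4) → (32, 4) → (32, 5) → (64, 5) → (64, 6)

Answer: 64, 6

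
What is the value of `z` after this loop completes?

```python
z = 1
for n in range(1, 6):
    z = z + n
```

Start at 1, add 1 through 5
`z` takes the values: 1 → 2 → 4 → 7 → 11 → 16

Answer: 16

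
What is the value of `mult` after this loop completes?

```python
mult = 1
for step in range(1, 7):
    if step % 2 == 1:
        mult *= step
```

Product of odd numbers 1 to 6
`mult` takes the values: 1 → 3 → 15

Answer: 15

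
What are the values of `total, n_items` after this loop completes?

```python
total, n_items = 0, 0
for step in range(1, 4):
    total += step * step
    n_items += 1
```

Sum of squares and count
`total, n_items` takes the values: (0, 0) → (1, 0) → (1, 1) → (5, 1) → (5, 2) → (14, 2) → (14, 3)

Answer: 14, 3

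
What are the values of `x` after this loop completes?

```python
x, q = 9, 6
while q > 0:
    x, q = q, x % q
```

GCD of 9 and 6
`x` takes the values: 9 → 6 → 3

Answer: 3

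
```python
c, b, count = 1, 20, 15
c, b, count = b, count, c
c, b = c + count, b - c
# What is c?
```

Trace:
`c, b, count = 1, 20, 15` → c = 1; b = 20; count = 15
`c, b, count = b, count, c` → c = 20; b = 15; count = 1
`c, b = c + count, b - c` → c = 21; b = -5
So c = 21

Answer: 21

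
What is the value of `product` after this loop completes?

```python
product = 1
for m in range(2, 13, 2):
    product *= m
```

Product of even numbers 2 to 12
`product` takes the values: 1 → 2 → 8 → 48 → 384 → 3840 → 46080

Answer: 46080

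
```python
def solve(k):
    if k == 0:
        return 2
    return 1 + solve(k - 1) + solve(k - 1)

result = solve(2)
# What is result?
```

solve(k) = 1 + 2·solve(k-1), solve(0)=2. Closed form: (2+1)·2^2 - 1 = 11.

Answer: 11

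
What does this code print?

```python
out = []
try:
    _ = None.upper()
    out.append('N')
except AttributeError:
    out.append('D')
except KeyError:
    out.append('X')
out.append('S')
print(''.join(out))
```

Execution trace: 'D' (except AttributeError) → 'S' (after the try/except). Output: DS

Answer: DS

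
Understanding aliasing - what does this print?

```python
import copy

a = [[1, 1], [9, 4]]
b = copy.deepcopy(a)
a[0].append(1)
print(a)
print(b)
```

Key concept: deep copy is fully independent.
Step by step:
`a = [[1, 1], [9, 4]]` → a = [[1, 1], [9, 4]]
`b = copy.deepcopy(a)` → b = [[1, 1], [9, 4]]
`a[0].append(1)` → a = [[1, 1, 1], [9, 4]]
`print(a)` → prints [[1, 1, 1], [9, 4]]
`print(b)` → prints [[1, 1], [9, 4]]

Answer:
[[1, 1, 1], [9, 4]]
[[1, 1], [9, 4]]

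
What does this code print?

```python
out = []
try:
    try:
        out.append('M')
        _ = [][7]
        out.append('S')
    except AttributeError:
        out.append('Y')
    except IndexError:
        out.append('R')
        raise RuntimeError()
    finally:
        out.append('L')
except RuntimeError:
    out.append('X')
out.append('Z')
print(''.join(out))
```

Execution trace: 'M' (inner try body) → 'R' (inner except IndexError) → 'L' (inner finally) → 'X' (outer except RuntimeError) → 'Z' (after the try/except). Output: MRLXZ

Answer: MRLXZ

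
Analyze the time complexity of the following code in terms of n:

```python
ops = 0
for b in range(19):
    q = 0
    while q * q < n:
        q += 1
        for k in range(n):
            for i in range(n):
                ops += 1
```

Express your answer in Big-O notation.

Each loop level contributes: 1 × √n × n × n. Multiplying the contributions gives O(n^2√n).

Answer: O(n^2√n)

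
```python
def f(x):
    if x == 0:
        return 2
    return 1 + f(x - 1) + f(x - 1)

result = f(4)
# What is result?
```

f(x) = 1 + 2·f(x-1), f(0)=2. Closed form: (2+1)·2^4 - 1 = 47.

Answer: 47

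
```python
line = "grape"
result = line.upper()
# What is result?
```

Trace:
`line = "grape"` → line = 'grape'
`result = line.upper()` → result = 'GRAPE'
So result = 'GRAPE'

Answer: 'GRAPE'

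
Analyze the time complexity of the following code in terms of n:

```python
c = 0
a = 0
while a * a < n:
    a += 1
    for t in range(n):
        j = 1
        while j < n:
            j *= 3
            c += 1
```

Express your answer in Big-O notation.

Each loop level contributes: √n × n × log n. Multiplying the contributions gives O(n√n log n).

Answer: O(n√n log n)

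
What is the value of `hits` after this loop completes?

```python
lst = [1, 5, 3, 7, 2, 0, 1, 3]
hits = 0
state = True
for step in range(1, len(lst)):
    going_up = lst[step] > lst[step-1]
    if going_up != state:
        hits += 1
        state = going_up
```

Count direction changes in [1, 5, 3, 7, 2, 0, 1, 3]
`hits` takes the values: 0 → 1 → 2 → 3 → 4

Answer: 4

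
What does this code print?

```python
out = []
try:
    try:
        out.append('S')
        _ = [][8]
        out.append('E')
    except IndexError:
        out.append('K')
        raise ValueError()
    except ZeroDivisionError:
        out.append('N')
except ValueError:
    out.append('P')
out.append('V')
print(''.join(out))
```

Execution trace: 'S' (inner try body) → 'K' (inner except IndexError) → 'P' (outer except ValueError) → 'V' (after the try/except). Output: SKPV

Answer: SKPV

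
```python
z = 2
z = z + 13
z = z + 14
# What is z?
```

Trace:
`z = 2` → z = 2
`z = z + 13` → z = 15
`z = z + 14` → z = 29
So z = 29

Answer: 29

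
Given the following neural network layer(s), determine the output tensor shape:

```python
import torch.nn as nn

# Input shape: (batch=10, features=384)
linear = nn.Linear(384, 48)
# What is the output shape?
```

Input: (10, 384) -> Output: (10, 48)

Answer: (10, 48)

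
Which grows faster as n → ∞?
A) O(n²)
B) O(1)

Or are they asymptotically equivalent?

O(n²) vs O(1): Higher order terms dominate.

Answer: A) O(n²) grows faster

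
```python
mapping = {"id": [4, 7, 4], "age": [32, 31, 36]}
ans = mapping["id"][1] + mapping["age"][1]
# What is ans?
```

Trace:
`mapping = {"id": [4, 7, 4], "age": [32, 31, 36]}` → mapping = {'id': [4, 7, 4], 'age': [32, 31, 36]}
`ans = mapping["id"][1] + mapping["age"][1]` → ans = 38
So ans = 38

Answer: 38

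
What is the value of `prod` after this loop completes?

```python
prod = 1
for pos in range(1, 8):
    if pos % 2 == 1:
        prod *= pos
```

Product of odd numbers 1 to 7
`prod` takes the values: 1 → 3 → 15 → 105

Answer: 105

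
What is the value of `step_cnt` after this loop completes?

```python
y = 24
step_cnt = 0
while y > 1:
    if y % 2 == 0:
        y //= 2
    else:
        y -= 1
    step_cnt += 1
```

Steps to reduce 24 to 1
`step_cnt` takes the values: 0 → 1 → 2 → 3 → 4 → 5

Answer: 5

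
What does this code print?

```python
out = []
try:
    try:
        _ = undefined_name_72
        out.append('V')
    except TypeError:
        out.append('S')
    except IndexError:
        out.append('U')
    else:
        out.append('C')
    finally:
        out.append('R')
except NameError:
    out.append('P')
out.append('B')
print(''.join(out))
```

Execution trace: 'R' (finally) → 'P' (outer except NameError) → 'B' (after the try/except). Output: RPB

Answer: RPB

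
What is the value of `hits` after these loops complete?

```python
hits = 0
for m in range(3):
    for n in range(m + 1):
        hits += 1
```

Triangle: 1 + 2 + ... + 3
`hits` takes the values: 0 → 1 → 2 → 3 → 4 → 5 → 6

Answer: 6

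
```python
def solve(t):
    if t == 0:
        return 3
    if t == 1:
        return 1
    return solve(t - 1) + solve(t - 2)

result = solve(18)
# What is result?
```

Build up from base cases: solve(0)=3, solve(1)=1, solve(2)=4, solve(3)=5, solve(4)=9, solve(5)=14, solve(6)=23, ..., solve(18)=7375

Answer: 7375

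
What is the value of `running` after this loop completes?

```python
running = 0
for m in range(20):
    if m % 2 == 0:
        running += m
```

Sum of even numbers 0 to 19
`running` takes the values: 0 → 2 → 6 → 12 → 20 → 30 → 42 → 56 → 72 → 90

Answer: 90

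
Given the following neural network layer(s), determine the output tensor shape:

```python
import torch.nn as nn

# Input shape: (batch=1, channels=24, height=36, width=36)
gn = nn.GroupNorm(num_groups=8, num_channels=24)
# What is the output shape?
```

Input: (1, 24, 36, 36) -> Output: (1, 24, 36, 36)

Answer: (1, 24, 36, 36)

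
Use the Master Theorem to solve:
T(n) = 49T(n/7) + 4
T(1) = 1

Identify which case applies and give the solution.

a=49, b=7, f(n)=4. log_7(49) = 2. Since c=0 < 2, Case 1 applies: T(n) = Θ(n^log_b(a)) = O(n^2).

Answer: O(n^2) - Case 1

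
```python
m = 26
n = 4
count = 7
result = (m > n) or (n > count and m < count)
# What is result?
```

Trace:
`m = 26` → m = 26
`n = 4` → n = 4
`count = 7` → count = 7
`result = (m > n) or (n > count and m < count)` → result = True
So result = True

Answer: True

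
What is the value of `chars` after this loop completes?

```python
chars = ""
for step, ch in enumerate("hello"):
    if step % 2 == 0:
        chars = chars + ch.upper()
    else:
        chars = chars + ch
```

Uppercase even positions in 'hello'
`chars` takes the values: "" → "H" → "He" → "HeL" → "HeLl" → "HeLlO"

Answer: "HeLlO"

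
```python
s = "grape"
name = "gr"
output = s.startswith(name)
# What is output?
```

Trace:
`s = "grape"` → s = 'grape'
`name = "gr"` → name = 'gr'
`output = s.startswith(name)` → output = True
So output = True

Answer: True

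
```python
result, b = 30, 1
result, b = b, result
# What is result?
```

Trace:
`result, b = 30, 1` → result = 30; b = 1
`result, b = b, result` → result = 1; b = 30
So result = 1

Answer: 1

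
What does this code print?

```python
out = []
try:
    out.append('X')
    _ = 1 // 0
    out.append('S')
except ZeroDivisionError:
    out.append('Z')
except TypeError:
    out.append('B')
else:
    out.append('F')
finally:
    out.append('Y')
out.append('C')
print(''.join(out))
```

Execution trace: 'X' (try body) → 'Z' (except ZeroDivisionError) → 'Y' (finally) → 'C' (after the try/except). Output: XZYC

Answer: XZYC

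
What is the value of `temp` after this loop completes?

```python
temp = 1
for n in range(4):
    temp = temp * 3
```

Multiply by 3, 4 times: 1 * 3^4 = 81
`temp` takes the values: 1 → 3 → 9 → 27 → 81

Answer: 81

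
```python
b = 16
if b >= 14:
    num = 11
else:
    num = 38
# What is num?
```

Trace:
`b = 16` → b = 16
`if b >= 14: ...` → b >= 14 is True → num = 11
So num = 11

Answer: 11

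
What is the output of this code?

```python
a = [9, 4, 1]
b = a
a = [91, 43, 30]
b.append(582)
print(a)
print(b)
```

Key concept: rebinding vs mutation: a is rebound to a new list, b still points at the original.
Step by step:
`a = [9, 4, 1]` → a = [9, 4, 1]
`b = a` → b = [9, 4, 1] (same object as a)
`a = [91, 43, 30]` → a = [91, 43, 30]
`b.append(582)` → b = [9, 4, 1, 582]
`print(a)` → prints [91, 43, 30]
`print(b)` → prints [9, 4, 1, 582]

Answer:
[91, 43, 30]
[9, 4, 1, 582]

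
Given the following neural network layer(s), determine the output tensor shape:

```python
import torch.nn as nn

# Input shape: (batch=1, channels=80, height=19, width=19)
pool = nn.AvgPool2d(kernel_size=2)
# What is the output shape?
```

Input: (1, 80, 19, 19) -> Output: (1, 80, 9, 9)

Answer: (1, 80, 9, 9)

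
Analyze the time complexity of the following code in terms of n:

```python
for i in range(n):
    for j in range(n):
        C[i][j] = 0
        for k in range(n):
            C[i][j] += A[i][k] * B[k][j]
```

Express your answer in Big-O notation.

This is Naive matrix multiplication. Time complexity: O(n³).

Answer: O(n³)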